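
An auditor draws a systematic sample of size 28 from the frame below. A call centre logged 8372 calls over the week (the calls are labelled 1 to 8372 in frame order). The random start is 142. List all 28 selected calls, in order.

k = N/n = 8372/28 = 299
call 1: 142
call 2: 142 + 299 = 441
call 3: 441 + 299 = 740
call 4: 740 + 299 = 1039
call 5: 1039 + 299 = 1338
call 6: 1338 + 299 = 1637
call 7: 1637 + 299 = 1936
call 8: 1936 + 299 = 2235
call 9: 2235 + 299 = 2534
call 10: 2534 + 299 = 2833
call 11: 2833 + 299 = 3132
call 12: 3132 + 299 = 3431
call 13: 3431 + 299 = 3730
call 14: 3730 + 299 = 4029
call 15: 4029 + 299 = 4328
call 16: 4328 + 299 = 4627
call 17: 4627 + 299 = 4926
call 18: 4926 + 299 = 5225
call 19: 5225 + 299 = 5524
call 20: 5524 + 299 = 5823
call 21: 5823 + 299 = 6122
call 22: 6122 + 299 = 6421
call 23: 6421 + 299 = 6720
call 24: 6720 + 299 = 7019
call 25: 7019 + 299 = 7318
call 26: 7318 + 299 = 7617
call 27: 7617 + 299 = 7916
call 28: 7916 + 299 = 8215

142, 441, 740, 1039, 1338, 1637, 1936, 2235, 2534, 2833, 3132, 3431, 3730, 4029, 4328, 4627, 4926, 5225, 5524, 5823, 6122, 6421, 6720, 7019, 7318, 7617, 7916, 8215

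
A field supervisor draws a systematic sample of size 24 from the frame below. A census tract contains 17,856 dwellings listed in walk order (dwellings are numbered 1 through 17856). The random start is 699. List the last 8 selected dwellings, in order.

k = N/n = 17856/24 = 744
17th selection = 699 + 16×744 = 12603
18th: 12603 + 744 = 13347
19th: 13347 + 744 = 14091
20th: 14091 + 744 = 14835
21st: 14835 + 744 = 15579
22nd: 15579 + 744 = 16323
23rd: 16323 + 744 = 17067
24th: 17067 + 744 = 17811

12603, 13347, 14091, 14835, 15579, 16323, 17067, 17811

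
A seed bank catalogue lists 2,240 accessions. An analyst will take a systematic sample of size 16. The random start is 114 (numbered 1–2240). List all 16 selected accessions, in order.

114, 254, 394, 534, 674, 814, 954, 1094, 1234, 1374, 1514, 1654, 1794, 1934, 2074, 2214

k = N/n = 2240/16 = 140
accession 1: 114
accession 2: 114 + 140 = 254
accession 3: 254 + 140 = 394
accession 4: 394 + 140 = 534
accession 5: 534 + 140 = 674
accession 6: 674 + 140 = 814
accession 7: 814 + 140 = 954
accession 8: 954 + 140 = 1094
accession 9: 1094 + 140 = 1234
accession 10: 1234 + 140 = 1374
accession 11: 1374 + 140 = 1514
accession 12: 1514 + 140 = 1654
accession 13: 1654 + 140 = 1794
accession 14: 1794 + 140 = 1934
accession 15: 1934 + 140 = 2074
accession 16: 2074 + 140 = 2214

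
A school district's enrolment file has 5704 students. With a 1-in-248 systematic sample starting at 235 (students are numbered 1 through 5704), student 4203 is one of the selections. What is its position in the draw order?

k = 248
position = (4203 − 235)/248 + 1 = 3968/248 + 1 = 16 + 1 = 17

17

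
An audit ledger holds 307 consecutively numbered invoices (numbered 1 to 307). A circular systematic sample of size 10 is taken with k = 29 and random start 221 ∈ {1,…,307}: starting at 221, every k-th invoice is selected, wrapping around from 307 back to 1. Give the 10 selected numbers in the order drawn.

Selection 1: 221
Selection 2: 221 + 29 = 250
Selection 3: 250 + 29 = 279
Selection 4: 279 + 29 = 308 → 308 − 307 = 1
Selection 5: 1 + 29 = 30
Selection 6: 30 + 29 = 59
Selection 7: 59 + 29 = 88
Selection 8: 88 + 29 = 117
Selection 9: 117 + 29 = 146
Selection 10: 146 + 29 = 175

221, 250, 279, 1, 30, 59, 88, 117, 146, 175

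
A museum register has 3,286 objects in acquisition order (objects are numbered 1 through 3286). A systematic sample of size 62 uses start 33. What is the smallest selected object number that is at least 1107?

k = 3286/62 = 53
Steps past start: ⌈(1107 − 33)/53⌉ = ⌈1074/53⌉ = 21
Selected object: 33 + 21×53 = 1146

1146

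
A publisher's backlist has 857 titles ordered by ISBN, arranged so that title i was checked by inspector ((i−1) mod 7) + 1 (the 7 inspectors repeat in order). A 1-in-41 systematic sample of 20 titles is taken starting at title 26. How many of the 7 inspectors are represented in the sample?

Consecutive selections differ by k = 41, so their inspector numbers differ by 41 mod 7 = 6.
gcd(41, 7) = 1, so the sample visits 7/1 = 7 distinct residues mod 7.
Start 26 is inspector 5; the inspectors hit are 1, 2, 3, 4, 5, 6, 7.

7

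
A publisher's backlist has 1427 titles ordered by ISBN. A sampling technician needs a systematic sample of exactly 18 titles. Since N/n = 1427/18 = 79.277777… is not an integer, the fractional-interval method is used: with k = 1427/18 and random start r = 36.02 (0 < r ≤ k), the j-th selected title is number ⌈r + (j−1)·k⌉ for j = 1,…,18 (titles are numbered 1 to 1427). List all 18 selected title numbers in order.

37, 116, 195, 274, 354, 433, 512, 591, 671, 750, 829, 909, 988, 1067, 1146, 1226, 1305, 1384

j=1: r + 0k = 36.02 → ⌈·⌉ = 37
j=2: r + 1k = 115.297777… → ⌈·⌉ = 116
j=3: r + 2k = 194.575555… → ⌈·⌉ = 195
j=4: r + 3k = 273.853333… → ⌈·⌉ = 274
j=5: r + 4k = 353.131111… → ⌈·⌉ = 354
j=6: r + 5k = 432.408888… → ⌈·⌉ = 433
j=7: r + 6k = 511.686666… → ⌈·⌉ = 512
j=8: r + 7k = 590.964444… → ⌈·⌉ = 591
j=9: r + 8k = 670.242222… → ⌈·⌉ = 671
j=10: r + 9k = 749.52 → ⌈·⌉ = 750
j=11: r + 10k = 828.797777… → ⌈·⌉ = 829
j=12: r + 11k = 908.075555… → ⌈·⌉ = 909
j=13: r + 12k = 987.353333… → ⌈·⌉ = 988
j=14: r + 13k = 1066.631111… → ⌈·⌉ = 1067
j=15: r + 14k = 1145.908888… → ⌈·⌉ = 1146
j=16: r + 15k = 1225.186666… → ⌈·⌉ = 1226
j=17: r + 16k = 1304.464444… → ⌈·⌉ = 1305
j=18: r + 17k = 1383.742222… → ⌈·⌉ = 1384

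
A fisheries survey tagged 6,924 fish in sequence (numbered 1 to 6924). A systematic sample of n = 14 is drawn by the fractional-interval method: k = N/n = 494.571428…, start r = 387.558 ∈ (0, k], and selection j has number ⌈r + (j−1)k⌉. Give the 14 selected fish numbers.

j=1: r + 0k = 387.558 → ⌈·⌉ = 388
j=2: r + 1k = 882.129428… → ⌈·⌉ = 883
j=3: r + 2k = 1376.700857… → ⌈·⌉ = 1377
j=4: r + 3k = 1871.272285… → ⌈·⌉ = 1872
j=5: r + 4k = 2365.843714… → ⌈·⌉ = 2366
j=6: r + 5k = 2860.415142… → ⌈·⌉ = 2861
j=7: r + 6k = 3354.986571… → ⌈·⌉ = 3355
j=8: r + 7k = 3849.558 → ⌈·⌉ = 3850
j=9: r + 8k = 4344.129428… → ⌈·⌉ = 4345
j=10: r + 9k = 4838.700857… → ⌈·⌉ = 4839
j=11: r + 10k = 5333.272285… → ⌈·⌉ = 5334
j=12: r + 11k = 5827.843714… → ⌈·⌉ = 5828
j=13: r + 12k = 6322.415142… → ⌈·⌉ = 6323
j=14: r + 13k = 6816.986571… → ⌈·⌉ = 6817

388, 883, 1377, 1872, 2366, 2861, 3355, 3850, 4345, 4839, 5334, 5828, 6323, 6817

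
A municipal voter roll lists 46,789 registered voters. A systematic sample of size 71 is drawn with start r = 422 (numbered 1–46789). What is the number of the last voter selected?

46552

k = 46789/71 = 659
71st selection = r + (71−1)·k = 422 + 70×659 = 422 + 46130 = 46552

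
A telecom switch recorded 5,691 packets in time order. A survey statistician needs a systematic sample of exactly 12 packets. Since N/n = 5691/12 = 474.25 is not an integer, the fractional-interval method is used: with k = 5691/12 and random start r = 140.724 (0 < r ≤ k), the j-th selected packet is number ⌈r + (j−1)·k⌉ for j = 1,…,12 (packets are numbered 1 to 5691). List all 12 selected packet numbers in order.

141, 615, 1090, 1564, 2038, 2512, 2987, 3461, 3935, 4409, 4884, 5358

j=1: r + 0k = 140.724 → ⌈·⌉ = 141
j=2: r + 1k = 614.974 → ⌈·⌉ = 615
j=3: r + 2k = 1089.224 → ⌈·⌉ = 1090
j=4: r + 3k = 1563.474 → ⌈·⌉ = 1564
j=5: r + 4k = 2037.724 → ⌈·⌉ = 2038
j=6: r + 5k = 2511.974 → ⌈·⌉ = 2512
j=7: r + 6k = 2986.224 → ⌈·⌉ = 2987
j=8: r + 7k = 3460.474 → ⌈·⌉ = 3461
j=9: r + 8k = 3934.724 → ⌈·⌉ = 3935
j=10: r + 9k = 4408.974 → ⌈·⌉ = 4409
j=11: r + 10k = 4883.224 → ⌈·⌉ = 4884
j=12: r + 11k = 5357.474 → ⌈·⌉ = 5358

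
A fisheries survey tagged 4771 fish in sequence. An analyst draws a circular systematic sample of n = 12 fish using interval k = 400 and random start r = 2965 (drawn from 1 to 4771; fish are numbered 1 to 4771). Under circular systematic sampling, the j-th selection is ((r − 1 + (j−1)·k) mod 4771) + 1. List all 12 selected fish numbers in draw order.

Selection 1: 2965
Selection 2: 2965 + 400 = 3365
Selection 3: 3365 + 400 = 3765
Selection 4: 3765 + 400 = 4165
Selection 5: 4165 + 400 = 4565
Selection 6: 4565 + 400 = 4965 → 4965 − 4771 = 194
Selection 7: 194 + 400 = 594
Selection 8: 594 + 400 = 994
Selection 9: 994 + 400 = 1394
Selection 10: 1394 + 400 = 1794
Selection 11: 1794 + 400 = 2194
Selection 12: 2194 + 400 = 2594

2965, 3365, 3765, 4165, 4565, 194, 594, 994, 1394, 1794, 2194, 2594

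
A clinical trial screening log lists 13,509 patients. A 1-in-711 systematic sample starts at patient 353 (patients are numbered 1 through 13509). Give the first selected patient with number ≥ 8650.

8885

k = 711
Steps past start: ⌈(8650 − 353)/711⌉ = ⌈8297/711⌉ = 12
Selected patient: 353 + 12×711 = 8885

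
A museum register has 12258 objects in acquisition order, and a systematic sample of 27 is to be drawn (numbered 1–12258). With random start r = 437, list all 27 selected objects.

k = N/n = 12258/27 = 454
object 1: 437
object 2: 437 + 454 = 891
object 3: 891 + 454 = 1345
object 4: 1345 + 454 = 1799
object 5: 1799 + 454 = 2253
object 6: 2253 + 454 = 2707
object 7: 2707 + 454 = 3161
object 8: 3161 + 454 = 3615
object 9: 3615 + 454 = 4069
object 10: 4069 + 454 = 4523
object 11: 4523 + 454 = 4977
object 12: 4977 + 454 = 5431
object 13: 5431 + 454 = 5885
object 14: 5885 + 454 = 6339
object 15: 6339 + 454 = 6793
object 16: 6793 + 454 = 7247
object 17: 7247 + 454 = 7701
object 18: 7701 + 454 = 8155
object 19: 8155 + 454 = 8609
object 20: 8609 + 454 = 9063
object 21: 9063 + 454 = 9517
object 22: 9517 + 454 = 9971
object 23: 9971 + 454 = 10425
object 24: 10425 + 454 = 10879
object 25: 10879 + 454 = 11333
object 26: 11333 + 454 = 11787
object 27: 11787 + 454 = 12241

437, 891, 1345, 1799, 2253, 2707, 3161, 3615, 4069, 4523, 4977, 5431, 5885, 6339, 6793, 7247, 7701, 8155, 8609, 9063, 9517, 9971, 10425, 10879, 11333, 11787, 12241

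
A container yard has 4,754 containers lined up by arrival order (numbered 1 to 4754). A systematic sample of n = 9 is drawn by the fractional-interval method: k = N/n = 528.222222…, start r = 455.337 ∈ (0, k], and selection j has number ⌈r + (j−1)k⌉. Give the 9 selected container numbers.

456, 984, 1512, 2041, 2569, 3097, 3625, 4153, 4682

j=1: r + 0k = 455.337 → ⌈·⌉ = 456
j=2: r + 1k = 983.559222… → ⌈·⌉ = 984
j=3: r + 2k = 1511.781444… → ⌈·⌉ = 1512
j=4: r + 3k = 2040.003666… → ⌈·⌉ = 2041
j=5: r + 4k = 2568.225888… → ⌈·⌉ = 2569
j=6: r + 5k = 3096.448111… → ⌈·⌉ = 3097
j=7: r + 6k = 3624.670333… → ⌈·⌉ = 3625
j=8: r + 7k = 4152.892555… → ⌈·⌉ = 4153
j=9: r + 8k = 4681.114777… → ⌈·⌉ = 4682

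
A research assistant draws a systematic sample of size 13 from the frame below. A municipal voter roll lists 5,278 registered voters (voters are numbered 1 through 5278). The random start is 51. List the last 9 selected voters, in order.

1675, 2081, 2487, 2893, 3299, 3705, 4111, 4517, 4923

k = N/n = 5278/13 = 406
5th selection = 51 + 4×406 = 1675
6th: 1675 + 406 = 2081
7th: 2081 + 406 = 2487
8th: 2487 + 406 = 2893
9th: 2893 + 406 = 3299
10th: 3299 + 406 = 3705
11th: 3705 + 406 = 4111
12th: 4111 + 406 = 4517
13th: 4517 + 406 = 4923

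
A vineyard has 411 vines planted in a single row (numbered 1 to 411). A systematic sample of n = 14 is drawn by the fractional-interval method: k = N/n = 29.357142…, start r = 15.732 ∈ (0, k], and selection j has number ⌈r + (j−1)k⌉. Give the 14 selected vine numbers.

j=1: r + 0k = 15.732 → ⌈·⌉ = 16
j=2: r + 1k = 45.089142… → ⌈·⌉ = 46
j=3: r + 2k = 74.446285… → ⌈·⌉ = 75
j=4: r + 3k = 103.803428… → ⌈·⌉ = 104
j=5: r + 4k = 133.160571… → ⌈·⌉ = 134
j=6: r + 5k = 162.517714… → ⌈·⌉ = 163
j=7: r + 6k = 191.874857… → ⌈·⌉ = 192
j=8: r + 7k = 221.232 → ⌈·⌉ = 222
j=9: r + 8k = 250.589142… → ⌈·⌉ = 251
j=10: r + 9k = 279.946285… → ⌈·⌉ = 280
j=11: r + 10k = 309.303428… → ⌈·⌉ = 310
j=12: r + 11k = 338.660571… → ⌈·⌉ = 339
j=13: r + 12k = 368.017714… → ⌈·⌉ = 369
j=14: r + 13k = 397.374857… → ⌈·⌉ = 398

16, 46, 75, 104, 134, 163, 192, 222, 251, 280, 310, 339, 369, 398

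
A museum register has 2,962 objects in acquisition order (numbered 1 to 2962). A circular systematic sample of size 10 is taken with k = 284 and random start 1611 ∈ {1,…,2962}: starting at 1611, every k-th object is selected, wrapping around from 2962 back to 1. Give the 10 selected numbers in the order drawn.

1611, 1895, 2179, 2463, 2747, 69, 353, 637, 921, 1205

Selection 1: 1611
Selection 2: 1611 + 284 = 1895
Selection 3: 1895 + 284 = 2179
Selection 4: 2179 + 284 = 2463
Selection 5: 2463 + 284 = 2747
Selection 6: 2747 + 284 = 3031 → 3031 − 2962 = 69
Selection 7: 69 + 284 = 353
Selection 8: 353 + 284 = 637
Selection 9: 637 + 284 = 921
Selection 10: 921 + 284 = 1205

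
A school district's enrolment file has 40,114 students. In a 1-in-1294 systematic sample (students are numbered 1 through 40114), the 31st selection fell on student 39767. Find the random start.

947

k = 1294
r = 39767 − (31−1)×1294 = 39767 − 38820 = 947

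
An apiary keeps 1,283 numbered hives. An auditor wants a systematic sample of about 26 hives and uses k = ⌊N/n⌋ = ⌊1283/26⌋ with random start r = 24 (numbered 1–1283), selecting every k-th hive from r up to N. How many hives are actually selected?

26

k = ⌊1283/26⌋ = 49
Achieved size = ⌊(1283 − 24)/49⌋ + 1 = ⌊1259/49⌋ + 1 = 25 + 1 = 26
(last selection: 24 + 25×49 = 1249 ≤ 1283; next would be 1298 > 1283)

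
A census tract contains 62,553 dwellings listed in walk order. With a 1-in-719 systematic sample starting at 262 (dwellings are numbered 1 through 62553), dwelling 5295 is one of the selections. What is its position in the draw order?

k = 719
position = (5295 − 262)/719 + 1 = 5033/719 + 1 = 7 + 1 = 8

8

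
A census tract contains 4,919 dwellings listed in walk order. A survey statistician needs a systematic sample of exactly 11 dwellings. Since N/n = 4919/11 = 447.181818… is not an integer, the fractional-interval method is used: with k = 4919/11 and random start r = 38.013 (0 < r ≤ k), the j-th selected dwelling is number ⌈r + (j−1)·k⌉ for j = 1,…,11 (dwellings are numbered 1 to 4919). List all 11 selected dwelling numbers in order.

j=1: r + 0k = 38.013 → ⌈·⌉ = 39
j=2: r + 1k = 485.194818… → ⌈·⌉ = 486
j=3: r + 2k = 932.376636… → ⌈·⌉ = 933
j=4: r + 3k = 1379.558454… → ⌈·⌉ = 1380
j=5: r + 4k = 1826.740272… → ⌈·⌉ = 1827
j=6: r + 5k = 2273.922090… → ⌈·⌉ = 2274
j=7: r + 6k = 2721.103909… → ⌈·⌉ = 2722
j=8: r + 7k = 3168.285727… → ⌈·⌉ = 3169
j=9: r + 8k = 3615.467545… → ⌈·⌉ = 3616
j=10: r + 9k = 4062.649363… → ⌈·⌉ = 4063
j=11: r + 10k = 4509.831181… → ⌈·⌉ = 4510

39, 486, 933, 1380, 1827, 2274, 2722, 3169, 3616, 4063, 4510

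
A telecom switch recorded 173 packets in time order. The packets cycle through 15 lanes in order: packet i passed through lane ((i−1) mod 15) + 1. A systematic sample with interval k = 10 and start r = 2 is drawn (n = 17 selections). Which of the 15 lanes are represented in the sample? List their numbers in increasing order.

2, 7, 12

Consecutive selections differ by k = 10, so their lane numbers differ by 10 mod 15 = 10.
gcd(10, 15) = 5, so the sample visits 15/5 = 3 distinct residues mod 15.
Start 2 is lane 2; the lanes hit are 2, 7, 12.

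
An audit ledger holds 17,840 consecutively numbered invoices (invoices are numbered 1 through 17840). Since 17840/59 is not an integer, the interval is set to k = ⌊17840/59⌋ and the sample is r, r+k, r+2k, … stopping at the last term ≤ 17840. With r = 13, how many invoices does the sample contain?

60

k = ⌊17840/59⌋ = 302
Achieved size = ⌊(17840 − 13)/302⌋ + 1 = ⌊17827/302⌋ + 1 = 59 + 1 = 60
(last selection: 13 + 59×302 = 17831 ≤ 17840; next would be 18133 > 17840)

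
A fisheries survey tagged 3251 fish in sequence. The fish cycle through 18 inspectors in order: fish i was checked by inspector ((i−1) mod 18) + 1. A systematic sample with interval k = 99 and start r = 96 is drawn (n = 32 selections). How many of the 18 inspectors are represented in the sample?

2

Consecutive selections differ by k = 99, so their inspector numbers differ by 99 mod 18 = 9.
gcd(99, 18) = 9, so the sample visits 18/9 = 2 distinct residues mod 18.
Start 96 is inspector 6; the inspectors hit are 6, 15.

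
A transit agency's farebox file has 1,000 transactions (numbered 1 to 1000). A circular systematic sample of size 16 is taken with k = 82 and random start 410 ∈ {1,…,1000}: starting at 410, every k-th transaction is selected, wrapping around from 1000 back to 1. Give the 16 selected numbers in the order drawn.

Selection 1: 410
Selection 2: 410 + 82 = 492
Selection 3: 492 + 82 = 574
Selection 4: 574 + 82 = 656
Selection 5: 656 + 82 = 738
Selection 6: 738 + 82 = 820
Selection 7: 820 + 82 = 902
Selection 8: 902 + 82 = 984
Selection 9: 984 + 82 = 1066 → 1066 − 1000 = 66
Selection 10: 66 + 82 = 148
Selection 11: 148 + 82 = 230
Selection 12: 230 + 82 = 312
Selection 13: 312 + 82 = 394
Selection 14: 394 + 82 = 476
Selection 15: 476 + 82 = 558
Selection 16: 558 + 82 = 640

410, 492, 574, 656, 738, 820, 902, 984, 66, 148, 230, 312, 394, 476, 558, 640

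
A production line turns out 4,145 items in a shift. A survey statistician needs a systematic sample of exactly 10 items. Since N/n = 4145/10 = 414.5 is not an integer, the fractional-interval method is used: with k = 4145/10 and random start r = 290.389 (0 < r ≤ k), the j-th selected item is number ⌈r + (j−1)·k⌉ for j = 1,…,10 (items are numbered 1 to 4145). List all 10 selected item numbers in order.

j=1: r + 0k = 290.389 → ⌈·⌉ = 291
j=2: r + 1k = 704.889 → ⌈·⌉ = 705
j=3: r + 2k = 1119.389 → ⌈·⌉ = 1120
j=4: r + 3k = 1533.889 → ⌈·⌉ = 1534
j=5: r + 4k = 1948.389 → ⌈·⌉ = 1949
j=6: r + 5k = 2362.889 → ⌈·⌉ = 2363
j=7: r + 6k = 2777.389 → ⌈·⌉ = 2778
j=8: r + 7k = 3191.889 → ⌈·⌉ = 3192
j=9: r + 8k = 3606.389 → ⌈·⌉ = 3607
j=10: r + 9k = 4020.889 → ⌈·⌉ = 4021

291, 705, 1120, 1534, 1949, 2363, 2778, 3192, 3607, 4021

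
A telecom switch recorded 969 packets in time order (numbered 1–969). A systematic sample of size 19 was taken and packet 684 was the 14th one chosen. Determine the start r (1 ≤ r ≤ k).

21

k = 969/19 = 51
r = 684 − (14−1)×51 = 684 − 663 = 21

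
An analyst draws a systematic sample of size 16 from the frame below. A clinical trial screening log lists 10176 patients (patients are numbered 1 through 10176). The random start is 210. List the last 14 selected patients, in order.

1482, 2118, 2754, 3390, 4026, 4662, 5298, 5934, 6570, 7206, 7842, 8478, 9114, 9750

k = N/n = 10176/16 = 636
3rd selection = 210 + 2×636 = 1482
4th: 1482 + 636 = 2118
5th: 2118 + 636 = 2754
6th: 2754 + 636 = 3390
7th: 3390 + 636 = 4026
8th: 4026 + 636 = 4662
9th: 4662 + 636 = 5298
10th: 5298 + 636 = 5934
11th: 5934 + 636 = 6570
12th: 6570 + 636 = 7206
13th: 7206 + 636 = 7842
14th: 7842 + 636 = 8478
15th: 8478 + 636 = 9114
16th: 9114 + 636 = 9750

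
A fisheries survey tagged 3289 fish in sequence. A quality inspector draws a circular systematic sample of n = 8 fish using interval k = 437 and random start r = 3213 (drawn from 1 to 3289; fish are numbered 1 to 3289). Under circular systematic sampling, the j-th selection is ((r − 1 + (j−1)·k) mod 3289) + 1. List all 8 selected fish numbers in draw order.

3213, 361, 798, 1235, 1672, 2109, 2546, 2983

Selection 1: 3213
Selection 2: 3213 + 437 = 3650 → 3650 − 3289 = 361
Selection 3: 361 + 437 = 798
Selection 4: 798 + 437 = 1235
Selection 5: 1235 + 437 = 1672
Selection 6: 1672 + 437 = 2109
Selection 7: 2109 + 437 = 2546
Selection 8: 2546 + 437 = 2983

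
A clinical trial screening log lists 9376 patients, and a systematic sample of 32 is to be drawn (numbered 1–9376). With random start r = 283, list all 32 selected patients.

k = N/n = 9376/32 = 293
patient 1: 283
patient 2: 283 + 293 = 576
patient 3: 576 + 293 = 869
patient 4: 869 + 293 = 1162
patient 5: 1162 + 293 = 1455
patient 6: 1455 + 293 = 1748
patient 7: 1748 + 293 = 2041
patient 8: 2041 + 293 = 2334
patient 9: 2334 + 293 = 2627
patient 10: 2627 + 293 = 2920
patient 11: 2920 + 293 = 3213
patient 12: 3213 + 293 = 3506
patient 13: 3506 + 293 = 3799
patient 14: 3799 + 293 = 4092
patient 15: 4092 + 293 = 4385
patient 16: 4385 + 293 = 4678
patient 17: 4678 + 293 = 4971
patient 18: 4971 + 293 = 5264
patient 19: 5264 + 293 = 5557
patient 20: 5557 + 293 = 5850
patient 21: 5850 + 293 = 6143
patient 22: 6143 + 293 = 6436
patient 23: 6436 + 293 = 6729
patient 24: 6729 + 293 = 7022
patient 25: 7022 + 293 = 7315
patient 26: 7315 + 293 = 7608
patient 27: 7608 + 293 = 7901
patient 28: 7901 + 293 = 8194
patient 29: 8194 + 293 = 8487
patient 30: 8487 + 293 = 8780
patient 31: 8780 + 293 = 9073
patient 32: 9073 + 293 = 9366

283, 576, 869, 1162, 1455, 1748, 2041, 2334, 2627, 2920, 3213, 3506, 3799, 4092, 4385, 4678, 4971, 5264, 5557, 5850, 6143, 6436, 6729, 7022, 7315, 7608, 7901, 8194, 8487, 8780, 9073, 9366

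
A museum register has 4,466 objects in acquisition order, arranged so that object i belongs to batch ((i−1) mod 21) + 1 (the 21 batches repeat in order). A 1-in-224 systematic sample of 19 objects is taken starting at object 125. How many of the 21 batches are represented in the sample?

3

Consecutive selections differ by k = 224, so their batch numbers differ by 224 mod 21 = 14.
gcd(224, 21) = 7, so the sample visits 21/7 = 3 distinct residues mod 21.
Start 125 is batch 20; the batches hit are 6, 13, 20.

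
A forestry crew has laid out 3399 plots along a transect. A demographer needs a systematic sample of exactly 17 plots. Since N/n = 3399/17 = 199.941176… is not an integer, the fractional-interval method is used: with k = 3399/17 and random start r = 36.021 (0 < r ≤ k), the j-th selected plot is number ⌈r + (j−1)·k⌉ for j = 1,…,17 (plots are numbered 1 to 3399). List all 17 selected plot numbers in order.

37, 236, 436, 636, 836, 1036, 1236, 1436, 1636, 1836, 2036, 2236, 2436, 2636, 2836, 3036, 3236

j=1: r + 0k = 36.021 → ⌈·⌉ = 37
j=2: r + 1k = 235.962176… → ⌈·⌉ = 236
j=3: r + 2k = 435.903352… → ⌈·⌉ = 436
j=4: r + 3k = 635.844529… → ⌈·⌉ = 636
j=5: r + 4k = 835.785705… → ⌈·⌉ = 836
j=6: r + 5k = 1035.726882… → ⌈·⌉ = 1036
j=7: r + 6k = 1235.668058… → ⌈·⌉ = 1236
j=8: r + 7k = 1435.609235… → ⌈·⌉ = 1436
j=9: r + 8k = 1635.550411… → ⌈·⌉ = 1636
j=10: r + 9k = 1835.491588… → ⌈·⌉ = 1836
j=11: r + 10k = 2035.432764… → ⌈·⌉ = 2036
j=12: r + 11k = 2235.373941… → ⌈·⌉ = 2236
j=13: r + 12k = 2435.315117… → ⌈·⌉ = 2436
j=14: r + 13k = 2635.256294… → ⌈·⌉ = 2636
j=15: r + 14k = 2835.197470… → ⌈·⌉ = 2836
j=16: r + 15k = 3035.138647… → ⌈·⌉ = 3036
j=17: r + 16k = 3235.079823… → ⌈·⌉ = 3236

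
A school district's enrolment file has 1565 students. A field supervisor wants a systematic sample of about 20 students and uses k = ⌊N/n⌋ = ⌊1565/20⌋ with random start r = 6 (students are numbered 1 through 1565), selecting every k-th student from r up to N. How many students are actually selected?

20

k = ⌊1565/20⌋ = 78
Achieved size = ⌊(1565 − 6)/78⌋ + 1 = ⌊1559/78⌋ + 1 = 19 + 1 = 20
(last selection: 6 + 19×78 = 1488 ≤ 1565; next would be 1566 > 1565)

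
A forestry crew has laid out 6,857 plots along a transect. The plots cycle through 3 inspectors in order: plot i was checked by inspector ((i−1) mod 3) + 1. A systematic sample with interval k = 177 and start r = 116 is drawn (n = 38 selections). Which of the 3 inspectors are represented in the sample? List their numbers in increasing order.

2

Consecutive selections differ by k = 177, so their inspector numbers differ by 177 mod 3 = 0.
gcd(177, 3) = 3, so the sample visits 3/3 = 1 distinct residues mod 3.
Start 116 is inspector 2; the inspectors hit are 2.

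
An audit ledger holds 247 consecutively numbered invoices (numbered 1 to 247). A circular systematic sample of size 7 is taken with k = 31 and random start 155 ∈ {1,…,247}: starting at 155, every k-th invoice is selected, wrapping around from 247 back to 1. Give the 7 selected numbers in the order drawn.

Selection 1: 155
Selection 2: 155 + 31 = 186
Selection 3: 186 + 31 = 217
Selection 4: 217 + 31 = 248 → 248 − 247 = 1
Selection 5: 1 + 31 = 32
Selection 6: 32 + 31 = 63
Selection 7: 63 + 31 = 94

155, 186, 217, 1, 32, 63, 94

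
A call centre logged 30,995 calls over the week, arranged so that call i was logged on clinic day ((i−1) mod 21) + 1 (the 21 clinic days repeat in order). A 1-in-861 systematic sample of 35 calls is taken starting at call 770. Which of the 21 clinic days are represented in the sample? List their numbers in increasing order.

14

Consecutive selections differ by k = 861, so their clinic day numbers differ by 861 mod 21 = 0.
gcd(861, 21) = 21, so the sample visits 21/21 = 1 distinct residues mod 21.
Start 770 is clinic day 14; the clinic days hit are 14.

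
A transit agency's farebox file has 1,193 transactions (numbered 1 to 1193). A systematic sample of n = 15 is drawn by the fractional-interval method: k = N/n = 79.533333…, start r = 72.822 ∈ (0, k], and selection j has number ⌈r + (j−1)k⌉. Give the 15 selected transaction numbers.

j=1: r + 0k = 72.822 → ⌈·⌉ = 73
j=2: r + 1k = 152.355333… → ⌈·⌉ = 153
j=3: r + 2k = 231.888666… → ⌈·⌉ = 232
j=4: r + 3k = 311.422 → ⌈·⌉ = 312
j=5: r + 4k = 390.955333… → ⌈·⌉ = 391
j=6: r + 5k = 470.488666… → ⌈·⌉ = 471
j=7: r + 6k = 550.022 → ⌈·⌉ = 551
j=8: r + 7k = 629.555333… → ⌈·⌉ = 630
j=9: r + 8k = 709.088666… → ⌈·⌉ = 710
j=10: r + 9k = 788.622 → ⌈·⌉ = 789
j=11: r + 10k = 868.155333… → ⌈·⌉ = 869
j=12: r + 11k = 947.688666… → ⌈·⌉ = 948
j=13: r + 12k = 1027.222 → ⌈·⌉ = 1028
j=14: r + 13k = 1106.755333… → ⌈·⌉ = 1107
j=15: r + 14k = 1186.288666… → ⌈·⌉ = 1187

73, 153, 232, 312, 391, 471, 551, 630, 710, 789, 869, 948, 1028, 1107, 1187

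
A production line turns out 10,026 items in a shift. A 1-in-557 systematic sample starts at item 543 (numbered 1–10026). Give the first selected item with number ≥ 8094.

k = 557
Steps past start: ⌈(8094 − 543)/557⌉ = ⌈7551/557⌉ = 14
Selected item: 543 + 14×557 = 8341

8341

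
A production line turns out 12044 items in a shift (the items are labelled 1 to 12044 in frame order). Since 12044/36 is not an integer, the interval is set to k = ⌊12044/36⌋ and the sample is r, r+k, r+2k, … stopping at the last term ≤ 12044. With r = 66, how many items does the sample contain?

36

k = ⌊12044/36⌋ = 334
Achieved size = ⌊(12044 − 66)/334⌋ + 1 = ⌊11978/334⌋ + 1 = 35 + 1 = 36
(last selection: 66 + 35×334 = 11756 ≤ 12044; next would be 12090 > 12044)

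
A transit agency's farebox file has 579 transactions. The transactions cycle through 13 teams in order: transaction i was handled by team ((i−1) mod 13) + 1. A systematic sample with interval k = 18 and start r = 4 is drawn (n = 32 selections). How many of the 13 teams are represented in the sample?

Consecutive selections differ by k = 18, so their team numbers differ by 18 mod 13 = 5.
gcd(18, 13) = 1, so the sample visits 13/1 = 13 distinct residues mod 13.
Start 4 is team 4; the teams hit are 1, 2, 3, 4, 5, 6, 7, 8, 9, 10, 11, 12, 13.

13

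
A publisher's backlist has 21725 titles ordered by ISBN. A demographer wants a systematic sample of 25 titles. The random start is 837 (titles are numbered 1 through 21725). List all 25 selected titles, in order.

837, 1706, 2575, 3444, 4313, 5182, 6051, 6920, 7789, 8658, 9527, 10396, 11265, 12134, 13003, 13872, 14741, 15610, 16479, 17348, 18217, 19086, 19955, 20824, 21693

k = N/n = 21725/25 = 869
title 1: 837
title 2: 837 + 869 = 1706
title 3: 1706 + 869 = 2575
title 4: 2575 + 869 = 3444
title 5: 3444 + 869 = 4313
title 6: 4313 + 869 = 5182
title 7: 5182 + 869 = 6051
title 8: 6051 + 869 = 6920
title 9: 6920 + 869 = 7789
title 10: 7789 + 869 = 8658
title 11: 8658 + 869 = 9527
title 12: 9527 + 869 = 10396
title 13: 10396 + 869 = 11265
title 14: 11265 + 869 = 12134
title 15: 12134 + 869 = 13003
title 16: 13003 + 869 = 13872
title 17: 13872 + 869 = 14741
title 18: 14741 + 869 = 15610
title 19: 15610 + 869 = 16479
title 20: 16479 + 869 = 17348
title 21: 17348 + 869 = 18217
title 22: 18217 + 869 = 19086
title 23: 19086 + 869 = 19955
title 24: 19955 + 869 = 20824
title 25: 20824 + 869 = 21693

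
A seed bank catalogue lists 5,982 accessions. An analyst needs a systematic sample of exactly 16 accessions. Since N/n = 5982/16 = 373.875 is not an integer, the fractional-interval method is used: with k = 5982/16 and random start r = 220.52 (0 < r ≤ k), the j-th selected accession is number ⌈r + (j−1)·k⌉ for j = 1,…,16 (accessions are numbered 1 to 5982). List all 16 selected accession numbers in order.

221, 595, 969, 1343, 1717, 2090, 2464, 2838, 3212, 3586, 3960, 4334, 4708, 5081, 5455, 5829

j=1: r + 0k = 220.52 → ⌈·⌉ = 221
j=2: r + 1k = 594.395 → ⌈·⌉ = 595
j=3: r + 2k = 968.27 → ⌈·⌉ = 969
j=4: r + 3k = 1342.145 → ⌈·⌉ = 1343
j=5: r + 4k = 1716.02 → ⌈·⌉ = 1717
j=6: r + 5k = 2089.895 → ⌈·⌉ = 2090
j=7: r + 6k = 2463.77 → ⌈·⌉ = 2464
j=8: r + 7k = 2837.645 → ⌈·⌉ = 2838
j=9: r + 8k = 3211.52 → ⌈·⌉ = 3212
j=10: r + 9k = 3585.395 → ⌈·⌉ = 3586
j=11: r + 10k = 3959.27 → ⌈·⌉ = 3960
j=12: r + 11k = 4333.145 → ⌈·⌉ = 4334
j=13: r + 12k = 4707.02 → ⌈·⌉ = 4708
j=14: r + 13k = 5080.895 → ⌈·⌉ = 5081
j=15: r + 14k = 5454.77 → ⌈·⌉ = 5455
j=16: r + 15k = 5828.645 → ⌈·⌉ = 5829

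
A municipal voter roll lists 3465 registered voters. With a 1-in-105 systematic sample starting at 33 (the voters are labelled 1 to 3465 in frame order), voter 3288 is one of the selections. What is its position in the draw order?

32

k = 105
position = (3288 − 33)/105 + 1 = 3255/105 + 1 = 31 + 1 = 32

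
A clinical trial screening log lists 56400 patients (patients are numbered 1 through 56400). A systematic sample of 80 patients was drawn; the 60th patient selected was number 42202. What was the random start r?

k = 56400/80 = 705
r = 42202 − (60−1)×705 = 42202 − 41595 = 607

607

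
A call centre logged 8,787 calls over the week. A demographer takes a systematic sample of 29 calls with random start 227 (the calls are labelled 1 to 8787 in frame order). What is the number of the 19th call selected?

5681

k = 8787/29 = 303
19th selection = r + (19−1)·k = 227 + 18×303 = 227 + 5454 = 5681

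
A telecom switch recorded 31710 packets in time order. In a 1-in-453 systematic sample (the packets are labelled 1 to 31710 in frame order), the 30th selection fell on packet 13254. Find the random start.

k = 453
r = 13254 − (30−1)×453 = 13254 − 13137 = 117

117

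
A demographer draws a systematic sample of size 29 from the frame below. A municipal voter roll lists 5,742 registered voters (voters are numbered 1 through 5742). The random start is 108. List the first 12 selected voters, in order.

k = N/n = 5742/29 = 198
voter 1: 108
voter 2: 108 + 198 = 306
voter 3: 306 + 198 = 504
voter 4: 504 + 198 = 702
voter 5: 702 + 198 = 900
voter 6: 900 + 198 = 1098
voter 7: 1098 + 198 = 1296
voter 8: 1296 + 198 = 1494
voter 9: 1494 + 198 = 1692
voter 10: 1692 + 198 = 1890
voter 11: 1890 + 198 = 2088
voter 12: 2088 + 198 = 2286

108, 306, 504, 702, 900, 1098, 1296, 1494, 1692, 1890, 2088, 2286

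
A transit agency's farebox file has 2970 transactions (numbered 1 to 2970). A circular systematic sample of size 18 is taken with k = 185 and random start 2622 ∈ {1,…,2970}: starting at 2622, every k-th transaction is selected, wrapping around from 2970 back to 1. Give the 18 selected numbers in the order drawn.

2622, 2807, 22, 207, 392, 577, 762, 947, 1132, 1317, 1502, 1687, 1872, 2057, 2242, 2427, 2612, 2797

Selection 1: 2622
Selection 2: 2622 + 185 = 2807
Selection 3: 2807 + 185 = 2992 → 2992 − 2970 = 22
Selection 4: 22 + 185 = 207
Selection 5: 207 + 185 = 392
Selection 6: 392 + 185 = 577
Selection 7: 577 + 185 = 762
Selection 8: 762 + 185 = 947
Selection 9: 947 + 185 = 1132
Selection 10: 1132 + 185 = 1317
Selection 11: 1317 + 185 = 1502
Selection 12: 1502 + 185 = 1687
Selection 13: 1687 + 185 = 1872
Selection 14: 1872 + 185 = 2057
Selection 15: 2057 + 185 = 2242
Selection 16: 2242 + 185 = 2427
Selection 17: 2427 + 185 = 2612
Selection 18: 2612 + 185 = 2797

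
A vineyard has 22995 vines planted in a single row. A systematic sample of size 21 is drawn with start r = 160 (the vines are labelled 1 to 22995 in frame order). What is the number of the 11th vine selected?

k = 22995/21 = 1095
11th selection = r + (11−1)·k = 160 + 10×1095 = 160 + 10950 = 11110

11110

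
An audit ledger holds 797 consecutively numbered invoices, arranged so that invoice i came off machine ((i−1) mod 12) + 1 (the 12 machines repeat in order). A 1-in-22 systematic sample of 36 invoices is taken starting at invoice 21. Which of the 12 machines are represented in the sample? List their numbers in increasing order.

Consecutive selections differ by k = 22, so their machine numbers differ by 22 mod 12 = 10.
gcd(22, 12) = 2, so the sample visits 12/2 = 6 distinct residues mod 12.
Start 21 is machine 9; the machines hit are 1, 3, 5, 7, 9, 11.

1, 3, 5, 7, 9, 11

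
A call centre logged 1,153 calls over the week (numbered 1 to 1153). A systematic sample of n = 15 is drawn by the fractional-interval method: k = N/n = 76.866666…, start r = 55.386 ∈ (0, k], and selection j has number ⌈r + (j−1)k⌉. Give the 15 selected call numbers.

j=1: r + 0k = 55.386 → ⌈·⌉ = 56
j=2: r + 1k = 132.252666… → ⌈·⌉ = 133
j=3: r + 2k = 209.119333… → ⌈·⌉ = 210
j=4: r + 3k = 285.986 → ⌈·⌉ = 286
j=5: r + 4k = 362.852666… → ⌈·⌉ = 363
j=6: r + 5k = 439.719333… → ⌈·⌉ = 440
j=7: r + 6k = 516.586 → ⌈·⌉ = 517
j=8: r + 7k = 593.452666… → ⌈·⌉ = 594
j=9: r + 8k = 670.319333… → ⌈·⌉ = 671
j=10: r + 9k = 747.186 → ⌈·⌉ = 748
j=11: r + 10k = 824.052666… → ⌈·⌉ = 825
j=12: r + 11k = 900.919333… → ⌈·⌉ = 901
j=13: r + 12k = 977.786 → ⌈·⌉ = 978
j=14: r + 13k = 1054.652666… → ⌈·⌉ = 1055
j=15: r + 14k = 1131.519333… → ⌈·⌉ = 1132

56, 133, 210, 286, 363, 440, 517, 594, 671, 748, 825, 901, 978, 1055, 1132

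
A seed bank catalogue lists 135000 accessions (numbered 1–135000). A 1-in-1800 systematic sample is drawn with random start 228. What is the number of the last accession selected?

k = 1800
75th selection = r + (75−1)·k = 228 + 74×1800 = 228 + 133200 = 133428

133428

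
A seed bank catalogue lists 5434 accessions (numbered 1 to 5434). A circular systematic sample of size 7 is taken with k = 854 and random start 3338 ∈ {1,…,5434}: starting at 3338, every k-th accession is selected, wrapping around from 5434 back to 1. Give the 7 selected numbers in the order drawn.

Selection 1: 3338
Selection 2: 3338 + 854 = 4192
Selection 3: 4192 + 854 = 5046
Selection 4: 5046 + 854 = 5900 → 5900 − 5434 = 466
Selection 5: 466 + 854 = 1320
Selection 6: 1320 + 854 = 2174
Selection 7: 2174 + 854 = 3028

3338, 4192, 5046, 466, 1320, 2174, 3028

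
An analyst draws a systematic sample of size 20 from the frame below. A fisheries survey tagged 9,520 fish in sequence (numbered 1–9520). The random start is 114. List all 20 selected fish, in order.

114, 590, 1066, 1542, 2018, 2494, 2970, 3446, 3922, 4398, 4874, 5350, 5826, 6302, 6778, 7254, 7730, 8206, 8682, 9158

k = N/n = 9520/20 = 476
fish 1: 114
fish 2: 114 + 476 = 590
fish 3: 590 + 476 = 1066
fish 4: 1066 + 476 = 1542
fish 5: 1542 + 476 = 2018
fish 6: 2018 + 476 = 2494
fish 7: 2494 + 476 = 2970
fish 8: 2970 + 476 = 3446
fish 9: 3446 + 476 = 3922
fish 10: 3922 + 476 = 4398
fish 11: 4398 + 476 = 4874
fish 12: 4874 + 476 = 5350
fish 13: 5350 + 476 = 5826
fish 14: 5826 + 476 = 6302
fish 15: 6302 + 476 = 6778
fish 16: 6778 + 476 = 7254
fish 17: 7254 + 476 = 7730
fish 18: 7730 + 476 = 8206
fish 19: 8206 + 476 = 8682
fish 20: 8682 + 476 = 9158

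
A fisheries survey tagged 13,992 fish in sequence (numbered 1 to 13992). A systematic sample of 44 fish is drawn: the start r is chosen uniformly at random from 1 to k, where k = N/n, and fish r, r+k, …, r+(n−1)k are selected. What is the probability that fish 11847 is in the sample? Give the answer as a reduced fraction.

1/318

k = 13992/44 = 318.
Fish 11847 is selected iff r ≡ 11847 (mod 318); exactly one such r in {1,…,318}.
Inclusion probability = 1/318.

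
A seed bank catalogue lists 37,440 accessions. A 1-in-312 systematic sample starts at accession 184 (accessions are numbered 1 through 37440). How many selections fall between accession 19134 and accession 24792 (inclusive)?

18

k = 312
First selection ≥ 19134: 184 + ⌈(19134−184)/312⌉·312 = 184 + 61×312 = 19216
Last selection ≤ 24792: 184 + ⌊(24792−184)/312⌋·312 = 184 + 78×312 = 24520
Count = 78 − 61 + 1 = 18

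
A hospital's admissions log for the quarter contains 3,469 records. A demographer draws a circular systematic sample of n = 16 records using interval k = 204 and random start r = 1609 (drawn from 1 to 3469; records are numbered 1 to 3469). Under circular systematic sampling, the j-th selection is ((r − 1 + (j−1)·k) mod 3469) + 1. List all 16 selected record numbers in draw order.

Selection 1: 1609
Selection 2: 1609 + 204 = 1813
Selection 3: 1813 + 204 = 2017
Selection 4: 2017 + 204 = 2221
Selection 5: 2221 + 204 = 2425
Selection 6: 2425 + 204 = 2629
Selection 7: 2629 + 204 = 2833
Selection 8: 2833 + 204 = 3037
Selection 9: 3037 + 204 = 3241
Selection 10: 3241 + 204 = 3445
Selection 11: 3445 + 204 = 3649 → 3649 − 3469 = 180
Selection 12: 180 + 204 = 384
Selection 13: 384 + 204 = 588
Selection 14: 588 + 204 = 792
Selection 15: 792 + 204 = 996
Selection 16: 996 + 204 = 1200

1609, 1813, 2017, 2221, 2425, 2629, 2833, 3037, 3241, 3445, 180, 384, 588, 792, 996, 1200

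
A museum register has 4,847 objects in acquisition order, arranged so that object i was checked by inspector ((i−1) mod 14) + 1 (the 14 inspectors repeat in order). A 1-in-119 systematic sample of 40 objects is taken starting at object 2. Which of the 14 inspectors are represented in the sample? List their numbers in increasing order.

2, 9

Consecutive selections differ by k = 119, so their inspector numbers differ by 119 mod 14 = 7.
gcd(119, 14) = 7, so the sample visits 14/7 = 2 distinct residues mod 14.
Start 2 is inspector 2; the inspectors hit are 2, 9.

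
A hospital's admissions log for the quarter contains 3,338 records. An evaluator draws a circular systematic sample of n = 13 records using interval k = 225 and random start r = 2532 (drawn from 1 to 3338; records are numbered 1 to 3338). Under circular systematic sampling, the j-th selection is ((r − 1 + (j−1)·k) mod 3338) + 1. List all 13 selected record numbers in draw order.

Selection 1: 2532
Selection 2: 2532 + 225 = 2757
Selection 3: 2757 + 225 = 2982
Selection 4: 2982 + 225 = 3207
Selection 5: 3207 + 225 = 3432 → 3432 − 3338 = 94
Selection 6: 94 + 225 = 319
Selection 7: 319 + 225 = 544
Selection 8: 544 + 225 = 769
Selection 9: 769 + 225 = 994
Selection 10: 994 + 225 = 1219
Selection 11: 1219 + 225 = 1444
Selection 12: 1444 + 225 = 1669
Selection 13: 1669 + 225 = 1894

2532, 2757, 2982, 3207, 94, 319, 544, 769, 994, 1219, 1444, 1669, 1894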